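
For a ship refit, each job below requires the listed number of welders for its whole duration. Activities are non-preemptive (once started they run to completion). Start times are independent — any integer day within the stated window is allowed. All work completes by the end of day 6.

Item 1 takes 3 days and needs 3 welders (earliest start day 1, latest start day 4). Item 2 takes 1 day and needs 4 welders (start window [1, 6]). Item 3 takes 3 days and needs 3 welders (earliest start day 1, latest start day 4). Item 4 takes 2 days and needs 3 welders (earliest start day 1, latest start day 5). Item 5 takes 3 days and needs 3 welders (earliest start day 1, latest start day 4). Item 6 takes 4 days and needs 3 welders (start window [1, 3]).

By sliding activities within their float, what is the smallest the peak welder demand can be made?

9

Early-start (Item 1@1, Item 2@1, Item 3@1, Item 4@1, Item 5@1, Item 6@1) gives peak 19: d1:19  d2:15  d3:12  d4:3  d5:0  d6:0.
Shift Item 3→2, Item 4→5, Item 5→4, Item 6→2.
Schedule Item 1@1, Item 2@1, Item 3@2, Item 4@5, Item 5@4, Item 6@2: d1:7  d2:9  d3:9  d4:9  d5:9  d6:6 — peak 9.
Total welder-days = 49 over 6 days ⇒ peak ≥ ⌈49/6⌉ = 9, so 9 is optimal.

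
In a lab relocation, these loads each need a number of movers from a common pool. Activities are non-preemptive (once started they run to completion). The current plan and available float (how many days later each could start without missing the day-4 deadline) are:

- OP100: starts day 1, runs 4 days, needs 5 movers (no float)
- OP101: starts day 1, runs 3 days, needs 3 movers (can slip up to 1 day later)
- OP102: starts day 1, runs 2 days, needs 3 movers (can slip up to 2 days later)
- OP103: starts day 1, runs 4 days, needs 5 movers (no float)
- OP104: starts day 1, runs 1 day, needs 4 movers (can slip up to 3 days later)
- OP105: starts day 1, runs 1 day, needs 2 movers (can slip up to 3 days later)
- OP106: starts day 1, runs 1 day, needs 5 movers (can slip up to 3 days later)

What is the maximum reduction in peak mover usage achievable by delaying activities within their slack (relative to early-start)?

10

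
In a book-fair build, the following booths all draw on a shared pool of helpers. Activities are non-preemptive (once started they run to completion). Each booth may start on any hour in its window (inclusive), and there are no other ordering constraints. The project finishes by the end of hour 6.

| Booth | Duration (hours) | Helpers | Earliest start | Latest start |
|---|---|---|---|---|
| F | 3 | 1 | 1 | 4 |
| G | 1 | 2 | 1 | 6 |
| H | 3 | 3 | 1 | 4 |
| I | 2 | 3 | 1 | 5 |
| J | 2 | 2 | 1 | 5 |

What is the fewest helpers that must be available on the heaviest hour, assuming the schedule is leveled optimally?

Early-start (F@1, G@1, H@1, I@1, J@1) gives peak 11: h1:11  h2:9  h3:4  h4:0  h5:0  h6:0.
Shift H→2, I→5, J→4.
Schedule F@1, G@1, H@2, I@5, J@4: h1:3  h2:4  h3:4  h4:5  h5:5  h6:3 — peak 5.

5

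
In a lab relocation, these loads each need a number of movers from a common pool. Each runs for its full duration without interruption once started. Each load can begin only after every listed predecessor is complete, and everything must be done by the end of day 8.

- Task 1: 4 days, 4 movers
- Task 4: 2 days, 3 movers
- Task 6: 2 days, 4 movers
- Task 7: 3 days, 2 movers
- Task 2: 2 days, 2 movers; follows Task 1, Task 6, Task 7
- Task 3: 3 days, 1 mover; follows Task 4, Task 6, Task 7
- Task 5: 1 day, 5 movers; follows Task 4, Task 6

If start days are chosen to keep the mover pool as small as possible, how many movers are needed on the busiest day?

8

Early-start (Task 1@1, Task 4@1, Task 6@1, Task 7@1, Task 2@5, Task 3@4, Task 5@3) gives peak 13: d1:13  d2:13  d3:11  d4:5  d5:3  d6:3  d7:0  d8:0.
Shift Task 1→3, Task 7→3, Task 2→7, Task 3→6, Task 5→7.
Schedule Task 1@3, Task 4@1, Task 6@1, Task 7@3, Task 2@7, Task 3@6, Task 5@7: d1:7  d2:7  d3:6  d4:6  d5:6  d6:5  d7:8  d8:3 — peak 8.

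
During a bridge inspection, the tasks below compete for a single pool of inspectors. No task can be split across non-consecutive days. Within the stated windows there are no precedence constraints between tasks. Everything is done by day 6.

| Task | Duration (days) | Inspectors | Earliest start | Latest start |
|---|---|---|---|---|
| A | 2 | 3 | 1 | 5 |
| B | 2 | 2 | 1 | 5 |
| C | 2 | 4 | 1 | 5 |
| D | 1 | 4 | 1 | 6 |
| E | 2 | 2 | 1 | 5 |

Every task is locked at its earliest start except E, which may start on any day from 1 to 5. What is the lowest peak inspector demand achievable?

13

E@1: d1:15  d2:11  d3:0  d4:0  d5:0  d6:0 → peak 15
E@2: d1:13  d2:11  d3:2  d4:0  d5:0  d6:0 → peak 13
E@3: d1:13  d2:9  d3:2  d4:2  d5:0  d6:0 → peak 13
E@4: d1:13  d2:9  d3:0  d4:2  d5:2  d6:0 → peak 13
E@5: d1:13  d2:9  d3:0  d4:0  d5:2  d6:2 → peak 13
Best is E@2, peak 13.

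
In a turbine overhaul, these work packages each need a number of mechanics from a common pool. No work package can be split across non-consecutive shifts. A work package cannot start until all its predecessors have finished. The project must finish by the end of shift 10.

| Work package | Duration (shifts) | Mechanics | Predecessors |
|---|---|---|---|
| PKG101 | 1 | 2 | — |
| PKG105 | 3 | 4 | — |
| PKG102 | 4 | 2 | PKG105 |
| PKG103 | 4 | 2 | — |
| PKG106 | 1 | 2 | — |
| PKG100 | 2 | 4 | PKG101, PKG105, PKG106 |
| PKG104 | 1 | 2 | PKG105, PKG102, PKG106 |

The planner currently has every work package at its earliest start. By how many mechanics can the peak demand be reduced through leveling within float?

Early-start peak: s1:10  s2:6  s3:6  s4:8  s5:6  s6:2  s7:2  s8:2  s9:0  s10:0 ⇒ 10.
Leveled (PKG101@1, PKG105@1, PKG102@4, PKG103@2, PKG106@4, PKG100@6, PKG104@8): s1:6  s2:6  s3:6  s4:6  s5:4  s6:6  s7:6  s8:2  s9:0  s10:0 ⇒ 6.
Reduction 10 − 6 = 4.

4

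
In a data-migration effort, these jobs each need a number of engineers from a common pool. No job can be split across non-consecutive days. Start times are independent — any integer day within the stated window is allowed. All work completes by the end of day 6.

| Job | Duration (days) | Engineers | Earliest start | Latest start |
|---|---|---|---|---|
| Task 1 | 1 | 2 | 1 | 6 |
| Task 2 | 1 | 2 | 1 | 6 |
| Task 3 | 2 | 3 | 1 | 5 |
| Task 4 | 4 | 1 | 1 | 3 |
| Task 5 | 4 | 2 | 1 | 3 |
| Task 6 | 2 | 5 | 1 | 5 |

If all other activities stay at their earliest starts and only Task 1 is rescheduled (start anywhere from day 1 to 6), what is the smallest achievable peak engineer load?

13

Task 1@1: d1:15  d2:11  d3:3  d4:3  d5:0  d6:0 → peak 15
Task 1@2: d1:13  d2:13  d3:3  d4:3  d5:0  d6:0 → peak 13
Task 1@3: d1:13  d2:11  d3:5  d4:3  d5:0  d6:0 → peak 13
Task 1@4: d1:13  d2:11  d3:3  d4:5  d5:0  d6:0 → peak 13
Task 1@5: d1:13  d2:11  d3:3  d4:3  d5:2  d6:0 → peak 13
Task 1@6: d1:13  d2:11  d3:3  d4:3  d5:0  d6:2 → peak 13
Best is Task 1@2, peak 13.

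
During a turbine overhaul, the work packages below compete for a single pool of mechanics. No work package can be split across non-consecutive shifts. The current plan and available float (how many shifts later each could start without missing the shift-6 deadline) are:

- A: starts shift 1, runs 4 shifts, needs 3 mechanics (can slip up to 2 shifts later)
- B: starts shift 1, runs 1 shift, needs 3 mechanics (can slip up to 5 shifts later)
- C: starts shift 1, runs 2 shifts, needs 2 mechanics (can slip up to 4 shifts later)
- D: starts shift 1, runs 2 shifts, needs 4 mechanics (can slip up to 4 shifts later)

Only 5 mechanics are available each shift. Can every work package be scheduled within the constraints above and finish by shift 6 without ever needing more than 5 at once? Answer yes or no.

no

The minimum achievable peak is 6; 5 < 6, so no feasible schedule stays within the cap.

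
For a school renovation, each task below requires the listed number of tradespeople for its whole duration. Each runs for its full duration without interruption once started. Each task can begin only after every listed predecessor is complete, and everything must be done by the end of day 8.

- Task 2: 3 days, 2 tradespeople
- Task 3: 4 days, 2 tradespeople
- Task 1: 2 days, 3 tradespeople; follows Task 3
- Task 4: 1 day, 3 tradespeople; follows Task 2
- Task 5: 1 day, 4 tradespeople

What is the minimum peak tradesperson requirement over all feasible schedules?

Early-start (Task 2@1, Task 3@1, Task 1@5, Task 4@4, Task 5@1) gives peak 8: d1:8  d2:4  d3:4  d4:5  d5:3  d6:3  d7:0  d8:0.
Shift Task 4→7, Task 5→8.
Schedule Task 2@1, Task 3@1, Task 1@5, Task 4@7, Task 5@8: d1:4  d2:4  d3:4  d4:2  d5:3  d6:3  d7:3  d8:4 — peak 4.
Total tradesperson-days = 27 over 8 days ⇒ peak ≥ ⌈27/8⌉ = 4, so 4 is optimal.

4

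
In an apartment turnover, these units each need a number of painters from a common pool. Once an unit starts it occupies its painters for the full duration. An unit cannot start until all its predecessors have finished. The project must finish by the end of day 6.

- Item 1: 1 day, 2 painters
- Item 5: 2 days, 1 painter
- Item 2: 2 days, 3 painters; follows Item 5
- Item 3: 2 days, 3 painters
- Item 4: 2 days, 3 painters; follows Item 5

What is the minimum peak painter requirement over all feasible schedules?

5

Early-start (Item 1@1, Item 5@1, Item 2@3, Item 3@1, Item 4@3) gives peak 6: d1:6  d2:4  d3:6  d4:6  d5:0  d6:0.
Shift Item 1→3, Item 4→5.
Schedule Item 1@3, Item 5@1, Item 2@3, Item 3@1, Item 4@5: d1:4  d2:4  d3:5  d4:3  d5:3  d6:3 — peak 5.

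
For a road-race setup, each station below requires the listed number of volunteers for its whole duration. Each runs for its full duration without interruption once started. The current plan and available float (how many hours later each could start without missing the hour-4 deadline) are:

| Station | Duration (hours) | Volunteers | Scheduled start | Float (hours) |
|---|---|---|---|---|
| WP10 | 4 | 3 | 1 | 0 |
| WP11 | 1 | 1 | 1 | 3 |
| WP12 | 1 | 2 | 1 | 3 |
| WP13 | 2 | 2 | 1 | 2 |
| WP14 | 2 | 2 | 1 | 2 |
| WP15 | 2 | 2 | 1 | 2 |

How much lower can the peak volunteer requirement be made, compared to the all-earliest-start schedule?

Early-start peak: h1:12  h2:9  h3:3  h4:3 ⇒ 12.
Leveled (WP10@1, WP11@1, WP12@2, WP13@1, WP14@3, WP15@3): h1:6  h2:7  h3:7  h4:7 ⇒ 7.
Reduction 12 − 7 = 5.

5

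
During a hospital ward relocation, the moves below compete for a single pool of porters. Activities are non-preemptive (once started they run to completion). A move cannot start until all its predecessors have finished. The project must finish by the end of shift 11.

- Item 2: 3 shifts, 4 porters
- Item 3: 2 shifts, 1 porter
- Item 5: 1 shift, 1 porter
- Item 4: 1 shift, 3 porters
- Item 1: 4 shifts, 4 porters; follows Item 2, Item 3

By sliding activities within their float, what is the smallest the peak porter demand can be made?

4

Early-start (Item 2@1, Item 3@1, Item 5@1, Item 4@1, Item 1@4) gives peak 9: s1:9  s2:5  s3:4  s4:4  s5:4  s6:4  s7:4  s8:0  s9:0  s10:0  s11:0.
Shift Item 3→4, Item 5→4, Item 4→5, Item 1→6.
Schedule Item 2@1, Item 3@4, Item 5@4, Item 4@5, Item 1@6: s1:4  s2:4  s3:4  s4:2  s5:4  s6:4  s7:4  s8:4  s9:4  s10:0  s11:0 — peak 4.
Total porter-shifts = 34 over 11 shifts ⇒ peak ≥ ⌈34/11⌉ = 4, so 4 is optimal.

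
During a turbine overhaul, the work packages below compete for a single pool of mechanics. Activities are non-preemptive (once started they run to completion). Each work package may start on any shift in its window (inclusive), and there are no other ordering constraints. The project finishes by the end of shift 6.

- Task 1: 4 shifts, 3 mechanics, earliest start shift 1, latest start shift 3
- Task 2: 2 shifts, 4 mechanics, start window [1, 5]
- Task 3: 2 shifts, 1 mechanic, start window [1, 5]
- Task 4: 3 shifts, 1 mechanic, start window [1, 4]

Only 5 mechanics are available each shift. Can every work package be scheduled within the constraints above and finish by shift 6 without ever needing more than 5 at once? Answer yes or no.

Schedule Task 1@1, Task 2@5, Task 3@1, Task 4@1: s1:5  s2:5  s3:4  s4:3  s5:4  s6:4 — peak 5 ≤ 5.

yes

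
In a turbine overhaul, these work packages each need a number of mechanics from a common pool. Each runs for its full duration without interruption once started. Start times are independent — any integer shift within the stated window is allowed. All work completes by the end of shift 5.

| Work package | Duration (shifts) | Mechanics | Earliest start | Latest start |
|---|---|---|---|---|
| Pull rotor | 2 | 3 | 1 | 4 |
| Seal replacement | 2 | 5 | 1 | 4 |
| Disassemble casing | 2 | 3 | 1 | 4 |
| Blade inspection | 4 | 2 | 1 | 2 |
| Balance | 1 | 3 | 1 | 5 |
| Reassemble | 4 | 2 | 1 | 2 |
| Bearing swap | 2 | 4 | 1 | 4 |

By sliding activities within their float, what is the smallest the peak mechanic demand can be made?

12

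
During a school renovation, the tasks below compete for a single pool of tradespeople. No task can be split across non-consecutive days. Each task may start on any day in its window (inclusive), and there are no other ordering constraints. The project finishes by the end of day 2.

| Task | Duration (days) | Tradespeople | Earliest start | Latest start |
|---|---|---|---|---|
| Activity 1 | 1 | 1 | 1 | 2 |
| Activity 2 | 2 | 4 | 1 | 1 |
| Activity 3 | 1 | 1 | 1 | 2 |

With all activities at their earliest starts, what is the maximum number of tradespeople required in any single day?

Early-start schedule: Activity 1@1, Activity 2@1, Activity 3@1.
Load per day: day 1: 6, day 2: 4.
Peak is 6.

6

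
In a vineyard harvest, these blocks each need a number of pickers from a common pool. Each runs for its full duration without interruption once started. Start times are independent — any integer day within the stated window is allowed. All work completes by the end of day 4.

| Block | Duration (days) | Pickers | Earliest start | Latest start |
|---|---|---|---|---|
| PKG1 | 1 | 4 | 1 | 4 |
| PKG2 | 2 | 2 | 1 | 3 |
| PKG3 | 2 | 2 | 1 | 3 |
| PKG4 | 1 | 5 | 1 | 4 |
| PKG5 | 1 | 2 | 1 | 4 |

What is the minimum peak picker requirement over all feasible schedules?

Early-start (PKG1@1, PKG2@1, PKG3@1, PKG4@1, PKG5@1) gives peak 15: d1:15  d2:4  d3:0  d4:0.
Shift PKG3→2, PKG4→4, PKG5→2.
Schedule PKG1@1, PKG2@1, PKG3@2, PKG4@4, PKG5@2: d1:6  d2:6  d3:2  d4:5 — peak 6.

6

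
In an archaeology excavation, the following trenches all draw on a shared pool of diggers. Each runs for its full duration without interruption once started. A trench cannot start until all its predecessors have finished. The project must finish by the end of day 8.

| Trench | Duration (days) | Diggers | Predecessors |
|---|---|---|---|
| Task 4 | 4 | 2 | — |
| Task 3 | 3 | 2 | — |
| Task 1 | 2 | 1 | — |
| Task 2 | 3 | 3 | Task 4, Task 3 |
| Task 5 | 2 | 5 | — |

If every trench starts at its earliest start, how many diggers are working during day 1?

10

At early start, day 1 has: Task 4, Task 3, Task 1, Task 5.
Demand: 2 + 2 + 1 + 5 = 10.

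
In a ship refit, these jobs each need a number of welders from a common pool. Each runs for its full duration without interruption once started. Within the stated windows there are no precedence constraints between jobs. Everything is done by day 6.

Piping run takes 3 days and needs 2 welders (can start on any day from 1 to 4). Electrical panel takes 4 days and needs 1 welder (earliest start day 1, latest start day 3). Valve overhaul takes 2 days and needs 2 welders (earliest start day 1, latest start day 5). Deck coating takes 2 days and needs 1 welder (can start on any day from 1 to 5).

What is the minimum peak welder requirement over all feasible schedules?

3

Early-start (Piping run@1, Electrical panel@1, Valve overhaul@1, Deck coating@1) gives peak 6: d1:6  d2:6  d3:3  d4:1  d5:0  d6:0.
Shift Valve overhaul→4, Deck coating→5.
Schedule Piping run@1, Electrical panel@1, Valve overhaul@4, Deck coating@5: d1:3  d2:3  d3:3  d4:3  d5:3  d6:1 — peak 3.
Total welder-days = 16 over 6 days ⇒ peak ≥ ⌈16/6⌉ = 3, so 3 is optimal.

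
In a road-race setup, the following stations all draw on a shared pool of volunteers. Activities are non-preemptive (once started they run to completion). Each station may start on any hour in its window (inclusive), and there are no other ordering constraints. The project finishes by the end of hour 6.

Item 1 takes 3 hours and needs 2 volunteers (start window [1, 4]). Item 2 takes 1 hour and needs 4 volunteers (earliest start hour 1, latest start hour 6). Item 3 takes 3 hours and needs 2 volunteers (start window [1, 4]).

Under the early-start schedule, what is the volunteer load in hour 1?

At early start, hour 1 has: Item 1, Item 2, Item 3.
Demand: 2 + 4 + 2 = 8.

8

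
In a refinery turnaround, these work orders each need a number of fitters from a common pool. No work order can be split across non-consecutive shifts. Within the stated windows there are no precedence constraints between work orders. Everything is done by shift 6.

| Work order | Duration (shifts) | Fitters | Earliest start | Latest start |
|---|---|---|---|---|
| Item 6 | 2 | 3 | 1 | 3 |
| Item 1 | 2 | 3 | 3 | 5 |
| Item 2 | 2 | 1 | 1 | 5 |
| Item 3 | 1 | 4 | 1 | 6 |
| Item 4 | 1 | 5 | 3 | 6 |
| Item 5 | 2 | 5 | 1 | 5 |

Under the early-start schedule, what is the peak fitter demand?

13

Early-start schedule: Item 6@1, Item 1@3, Item 2@1, Item 3@1, Item 4@3, Item 5@1.
Load per shift: shift 1: 13, shift 2: 9, shift 3: 8, shift 4: 3, shift 5: 0, shift 6: 0.
Peak is 13.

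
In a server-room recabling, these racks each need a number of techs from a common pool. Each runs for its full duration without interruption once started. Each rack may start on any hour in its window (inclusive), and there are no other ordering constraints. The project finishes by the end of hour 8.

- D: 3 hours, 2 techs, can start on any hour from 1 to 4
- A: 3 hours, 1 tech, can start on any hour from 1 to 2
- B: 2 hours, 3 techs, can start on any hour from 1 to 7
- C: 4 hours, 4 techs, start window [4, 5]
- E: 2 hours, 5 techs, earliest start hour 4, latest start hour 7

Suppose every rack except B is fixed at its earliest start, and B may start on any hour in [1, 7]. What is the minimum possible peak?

9

B@1: h1:6  h2:6  h3:3  h4:9  h5:9  h6:4  h7:4  h8:0 → peak 9
B@2: h1:3  h2:6  h3:6  h4:9  h5:9  h6:4  h7:4  h8:0 → peak 9
B@3: h1:3  h2:3  h3:6  h4:12  h5:9  h6:4  h7:4  h8:0 → peak 12
B@4: h1:3  h2:3  h3:3  h4:12  h5:12  h6:4  h7:4  h8:0 → peak 12
B@5: h1:3  h2:3  h3:3  h4:9  h5:12  h6:7  h7:4  h8:0 → peak 12
B@6: h1:3  h2:3  h3:3  h4:9  h5:9  h6:7  h7:7  h8:0 → peak 9
B@7: h1:3  h2:3  h3:3  h4:9  h5:9  h6:4  h7:7  h8:3 → peak 9
Best is B@1, peak 9.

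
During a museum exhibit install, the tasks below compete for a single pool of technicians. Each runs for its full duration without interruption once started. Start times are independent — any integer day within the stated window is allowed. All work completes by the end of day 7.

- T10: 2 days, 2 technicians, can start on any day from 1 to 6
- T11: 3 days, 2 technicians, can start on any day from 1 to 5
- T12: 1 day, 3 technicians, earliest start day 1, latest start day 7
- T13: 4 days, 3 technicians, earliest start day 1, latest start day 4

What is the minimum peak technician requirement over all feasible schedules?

Early-start (T10@1, T11@1, T12@1, T13@1) gives peak 10: d1:10  d2:7  d3:5  d4:3  d5:0  d6:0  d7:0.
Shift T12→3, T13→4.
Schedule T10@1, T11@1, T12@3, T13@4: d1:4  d2:4  d3:5  d4:3  d5:3  d6:3  d7:3 — peak 5.

5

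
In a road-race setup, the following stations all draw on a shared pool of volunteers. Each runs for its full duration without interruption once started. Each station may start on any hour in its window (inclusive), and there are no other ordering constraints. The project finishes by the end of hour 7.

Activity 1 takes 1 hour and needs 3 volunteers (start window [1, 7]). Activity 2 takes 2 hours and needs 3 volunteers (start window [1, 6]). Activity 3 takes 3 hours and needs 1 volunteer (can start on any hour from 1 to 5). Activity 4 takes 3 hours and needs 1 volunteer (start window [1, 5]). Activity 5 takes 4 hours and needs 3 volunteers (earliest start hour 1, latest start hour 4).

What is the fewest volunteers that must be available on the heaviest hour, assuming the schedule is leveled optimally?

Early-start (Activity 1@1, Activity 2@1, Activity 3@1, Activity 4@1, Activity 5@1) gives peak 11: h1:11  h2:8  h3:5  h4:3  h5:0  h6:0  h7:0.
Shift Activity 2→2, Activity 4→4, Activity 5→4.
Schedule Activity 1@1, Activity 2@2, Activity 3@1, Activity 4@4, Activity 5@4: h1:4  h2:4  h3:4  h4:4  h5:4  h6:4  h7:3 — peak 4.
Total volunteer-hours = 27 over 7 hours ⇒ peak ≥ ⌈27/7⌉ = 4, so 4 is optimal.

4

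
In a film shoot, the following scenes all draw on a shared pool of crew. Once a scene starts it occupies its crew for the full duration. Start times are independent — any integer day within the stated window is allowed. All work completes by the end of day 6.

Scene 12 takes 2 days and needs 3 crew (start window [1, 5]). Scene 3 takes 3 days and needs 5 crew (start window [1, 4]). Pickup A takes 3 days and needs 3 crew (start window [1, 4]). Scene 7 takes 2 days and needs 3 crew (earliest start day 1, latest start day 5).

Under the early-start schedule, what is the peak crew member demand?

14

Early-start schedule: Scene 12@1, Scene 3@1, Pickup A@1, Scene 7@1.
Load per day: day 1: 14, day 2: 14, day 3: 8, day 4: 0, day 5: 0, day 6: 0.
Peak is 14.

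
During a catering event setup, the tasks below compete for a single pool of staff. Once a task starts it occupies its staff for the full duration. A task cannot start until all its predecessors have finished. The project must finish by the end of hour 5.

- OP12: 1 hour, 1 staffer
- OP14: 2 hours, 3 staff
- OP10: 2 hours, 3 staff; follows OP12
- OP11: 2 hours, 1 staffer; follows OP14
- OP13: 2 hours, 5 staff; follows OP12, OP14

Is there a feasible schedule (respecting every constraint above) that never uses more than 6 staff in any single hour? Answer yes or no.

yes

Schedule OP12@1, OP14@1, OP10@2, OP11@3, OP13@4: h1:4  h2:6  h3:4  h4:6  h5:5 — peak 6 ≤ 6.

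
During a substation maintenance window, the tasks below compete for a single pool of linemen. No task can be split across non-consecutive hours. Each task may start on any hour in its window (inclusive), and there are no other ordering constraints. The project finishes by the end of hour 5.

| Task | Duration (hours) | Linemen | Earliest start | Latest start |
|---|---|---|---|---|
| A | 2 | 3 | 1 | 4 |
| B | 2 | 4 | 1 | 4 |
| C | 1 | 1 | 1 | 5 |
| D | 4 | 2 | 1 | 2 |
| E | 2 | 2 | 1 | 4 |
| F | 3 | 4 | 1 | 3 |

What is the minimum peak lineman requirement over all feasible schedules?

9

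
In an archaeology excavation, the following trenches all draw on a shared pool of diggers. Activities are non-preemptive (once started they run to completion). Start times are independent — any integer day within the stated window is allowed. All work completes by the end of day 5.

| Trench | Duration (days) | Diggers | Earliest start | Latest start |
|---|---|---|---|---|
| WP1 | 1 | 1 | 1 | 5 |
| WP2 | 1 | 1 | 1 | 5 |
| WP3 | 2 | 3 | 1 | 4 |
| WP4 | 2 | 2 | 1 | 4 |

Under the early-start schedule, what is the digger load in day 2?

At early start, day 2 has: WP3, WP4.
Demand: 3 + 2 = 5.

5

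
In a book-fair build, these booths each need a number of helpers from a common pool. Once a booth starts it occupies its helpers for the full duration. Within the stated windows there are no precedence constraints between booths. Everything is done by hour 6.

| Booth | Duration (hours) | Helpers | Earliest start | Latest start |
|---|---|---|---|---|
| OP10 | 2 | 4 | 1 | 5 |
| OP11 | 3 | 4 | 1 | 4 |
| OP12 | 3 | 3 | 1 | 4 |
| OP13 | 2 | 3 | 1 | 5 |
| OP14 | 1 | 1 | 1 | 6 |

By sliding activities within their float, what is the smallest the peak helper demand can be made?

7

Early-start (OP10@1, OP11@1, OP12@1, OP13@1, OP14@1) gives peak 15: h1:15  h2:14  h3:7  h4:0  h5:0  h6:0.
Shift OP11→3, OP13→4, OP14→6.
Schedule OP10@1, OP11@3, OP12@1, OP13@4, OP14@6: h1:7  h2:7  h3:7  h4:7  h5:7  h6:1 — peak 7.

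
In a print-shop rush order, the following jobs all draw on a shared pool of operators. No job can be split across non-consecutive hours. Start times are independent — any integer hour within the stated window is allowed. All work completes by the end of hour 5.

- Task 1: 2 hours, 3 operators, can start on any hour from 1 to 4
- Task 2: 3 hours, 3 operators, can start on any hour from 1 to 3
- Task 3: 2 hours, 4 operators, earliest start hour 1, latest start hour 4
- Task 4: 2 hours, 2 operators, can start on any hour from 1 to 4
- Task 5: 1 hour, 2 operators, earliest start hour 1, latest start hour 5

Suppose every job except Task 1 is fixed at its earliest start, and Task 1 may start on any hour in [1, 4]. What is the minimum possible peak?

11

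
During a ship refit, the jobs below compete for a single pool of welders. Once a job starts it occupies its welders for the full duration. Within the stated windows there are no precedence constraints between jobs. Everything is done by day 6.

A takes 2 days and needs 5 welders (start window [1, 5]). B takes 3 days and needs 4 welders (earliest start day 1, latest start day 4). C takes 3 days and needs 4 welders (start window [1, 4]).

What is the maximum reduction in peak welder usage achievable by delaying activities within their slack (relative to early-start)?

5

Early-start peak: d1:13  d2:13  d3:8  d4:0  d5:0  d6:0 ⇒ 13.
Leveled (A@1, B@3, C@3): d1:5  d2:5  d3:8  d4:8  d5:8  d6:0 ⇒ 8.
Reduction 13 − 8 = 5.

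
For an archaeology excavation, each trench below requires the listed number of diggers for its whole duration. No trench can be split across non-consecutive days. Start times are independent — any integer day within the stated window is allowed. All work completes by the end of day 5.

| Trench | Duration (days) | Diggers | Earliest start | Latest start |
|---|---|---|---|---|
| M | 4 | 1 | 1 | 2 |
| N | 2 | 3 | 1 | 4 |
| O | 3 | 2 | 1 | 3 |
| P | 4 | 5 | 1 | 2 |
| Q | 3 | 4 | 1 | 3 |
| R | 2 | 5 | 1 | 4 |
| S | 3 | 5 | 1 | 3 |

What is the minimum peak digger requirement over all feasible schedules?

Early-start (M@1, N@1, O@1, P@1, Q@1, R@1, S@1) gives peak 25: d1:25  d2:25  d3:17  d4:6  d5:0.
Shift R→4, S→3.
Schedule M@1, N@1, O@1, P@1, Q@1, R@4, S@3: d1:15  d2:15  d3:17  d4:16  d5:10 — peak 17.

17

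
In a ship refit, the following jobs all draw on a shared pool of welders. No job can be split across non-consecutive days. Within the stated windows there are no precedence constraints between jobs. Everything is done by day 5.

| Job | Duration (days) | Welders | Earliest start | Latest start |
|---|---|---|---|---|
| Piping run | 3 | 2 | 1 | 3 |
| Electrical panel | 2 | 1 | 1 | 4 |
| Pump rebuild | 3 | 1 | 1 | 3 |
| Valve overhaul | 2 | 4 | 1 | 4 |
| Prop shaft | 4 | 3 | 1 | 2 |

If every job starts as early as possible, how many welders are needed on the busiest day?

Early-start schedule: Piping run@1, Electrical panel@1, Pump rebuild@1, Valve overhaul@1, Prop shaft@1.
Load per day: day 1: 11, day 2: 11, day 3: 6, day 4: 3, day 5: 0.
Peak is 11.

11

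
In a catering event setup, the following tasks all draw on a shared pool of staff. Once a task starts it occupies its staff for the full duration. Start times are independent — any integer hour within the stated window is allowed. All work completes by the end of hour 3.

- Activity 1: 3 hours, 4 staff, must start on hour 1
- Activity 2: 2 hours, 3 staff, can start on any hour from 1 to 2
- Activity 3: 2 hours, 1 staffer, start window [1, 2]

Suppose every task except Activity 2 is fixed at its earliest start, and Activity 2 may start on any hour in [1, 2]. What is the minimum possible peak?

Activity 2@1: h1:8  h2:8  h3:4 → peak 8
Activity 2@2: h1:5  h2:8  h3:7 → peak 8
Best is Activity 2@1, peak 8.

8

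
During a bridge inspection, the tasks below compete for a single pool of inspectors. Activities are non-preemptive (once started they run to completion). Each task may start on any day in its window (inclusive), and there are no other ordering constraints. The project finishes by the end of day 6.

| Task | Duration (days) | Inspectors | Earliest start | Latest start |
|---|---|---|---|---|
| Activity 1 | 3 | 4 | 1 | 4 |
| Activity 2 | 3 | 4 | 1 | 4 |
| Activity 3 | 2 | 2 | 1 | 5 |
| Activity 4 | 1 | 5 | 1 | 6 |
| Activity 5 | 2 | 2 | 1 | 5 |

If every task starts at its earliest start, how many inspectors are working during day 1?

At early start, day 1 has: Activity 1, Activity 2, Activity 3, Activity 4, Activity 5.
Demand: 4 + 4 + 2 + 5 + 2 = 17.

17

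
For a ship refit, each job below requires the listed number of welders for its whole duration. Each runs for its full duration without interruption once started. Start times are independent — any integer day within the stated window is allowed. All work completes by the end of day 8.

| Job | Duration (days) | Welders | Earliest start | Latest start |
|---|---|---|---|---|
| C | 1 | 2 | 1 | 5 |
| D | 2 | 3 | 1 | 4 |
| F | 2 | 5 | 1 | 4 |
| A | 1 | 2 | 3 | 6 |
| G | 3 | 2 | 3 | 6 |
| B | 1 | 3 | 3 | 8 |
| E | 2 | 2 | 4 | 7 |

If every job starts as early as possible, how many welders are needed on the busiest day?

10

Early-start schedule: C@1, D@1, F@1, A@3, G@3, B@3, E@4.
Load per day: day 1: 10, day 2: 8, day 3: 7, day 4: 4, day 5: 4, day 6: 0, day 7: 0, day 8: 0.
Peak is 10.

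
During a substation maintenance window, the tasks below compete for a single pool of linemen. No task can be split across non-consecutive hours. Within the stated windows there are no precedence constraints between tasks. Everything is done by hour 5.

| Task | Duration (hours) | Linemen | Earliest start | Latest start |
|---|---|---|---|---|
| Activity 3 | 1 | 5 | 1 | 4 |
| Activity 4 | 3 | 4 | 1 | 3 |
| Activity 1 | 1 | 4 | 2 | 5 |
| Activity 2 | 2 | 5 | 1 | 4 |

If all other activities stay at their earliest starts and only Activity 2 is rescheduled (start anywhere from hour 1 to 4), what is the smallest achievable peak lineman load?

Activity 2@1: h1:14  h2:13  h3:4  h4:0  h5:0 → peak 14
Activity 2@2: h1:9  h2:13  h3:9  h4:0  h5:0 → peak 13
Activity 2@3: h1:9  h2:8  h3:9  h4:5  h5:0 → peak 9
Activity 2@4: h1:9  h2:8  h3:4  h4:5  h5:5 → peak 9
Best is Activity 2@3, peak 9.

9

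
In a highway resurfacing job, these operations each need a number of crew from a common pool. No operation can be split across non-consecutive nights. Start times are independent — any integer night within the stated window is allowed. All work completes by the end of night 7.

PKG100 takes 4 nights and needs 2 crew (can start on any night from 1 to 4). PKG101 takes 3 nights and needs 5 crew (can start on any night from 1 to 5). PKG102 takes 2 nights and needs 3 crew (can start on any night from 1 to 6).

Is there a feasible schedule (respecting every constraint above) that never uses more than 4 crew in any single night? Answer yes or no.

Total crew member-nights = 29; over 7 nights the average is 29/7 > 4, so some night must exceed 4.

no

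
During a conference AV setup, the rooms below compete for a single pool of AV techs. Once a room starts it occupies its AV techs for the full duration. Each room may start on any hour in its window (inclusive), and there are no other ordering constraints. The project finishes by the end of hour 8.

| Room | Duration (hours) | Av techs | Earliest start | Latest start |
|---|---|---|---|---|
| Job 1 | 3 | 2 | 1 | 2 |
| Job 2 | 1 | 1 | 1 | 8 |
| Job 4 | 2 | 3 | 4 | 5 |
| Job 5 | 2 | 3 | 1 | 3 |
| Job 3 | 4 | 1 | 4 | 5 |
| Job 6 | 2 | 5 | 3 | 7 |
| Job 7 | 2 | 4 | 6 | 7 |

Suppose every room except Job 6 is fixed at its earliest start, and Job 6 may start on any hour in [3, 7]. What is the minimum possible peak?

9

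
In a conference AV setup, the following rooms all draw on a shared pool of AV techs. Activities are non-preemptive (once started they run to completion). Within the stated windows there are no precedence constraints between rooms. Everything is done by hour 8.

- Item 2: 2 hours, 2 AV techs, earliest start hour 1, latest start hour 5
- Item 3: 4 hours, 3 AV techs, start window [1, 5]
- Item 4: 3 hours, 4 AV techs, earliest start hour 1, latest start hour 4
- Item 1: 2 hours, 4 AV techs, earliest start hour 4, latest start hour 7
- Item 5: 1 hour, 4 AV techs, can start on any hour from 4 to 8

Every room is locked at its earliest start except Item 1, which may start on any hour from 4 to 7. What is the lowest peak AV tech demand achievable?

9

Item 1@4: h1:9  h2:9  h3:7  h4:11  h5:4  h6:0  h7:0  h8:0 → peak 11
Item 1@5: h1:9  h2:9  h3:7  h4:7  h5:4  h6:4  h7:0  h8:0 → peak 9
Item 1@6: h1:9  h2:9  h3:7  h4:7  h5:0  h6:4  h7:4  h8:0 → peak 9
Item 1@7: h1:9  h2:9  h3:7  h4:7  h5:0  h6:0  h7:4  h8:4 → peak 9
Best is Item 1@5, peak 9.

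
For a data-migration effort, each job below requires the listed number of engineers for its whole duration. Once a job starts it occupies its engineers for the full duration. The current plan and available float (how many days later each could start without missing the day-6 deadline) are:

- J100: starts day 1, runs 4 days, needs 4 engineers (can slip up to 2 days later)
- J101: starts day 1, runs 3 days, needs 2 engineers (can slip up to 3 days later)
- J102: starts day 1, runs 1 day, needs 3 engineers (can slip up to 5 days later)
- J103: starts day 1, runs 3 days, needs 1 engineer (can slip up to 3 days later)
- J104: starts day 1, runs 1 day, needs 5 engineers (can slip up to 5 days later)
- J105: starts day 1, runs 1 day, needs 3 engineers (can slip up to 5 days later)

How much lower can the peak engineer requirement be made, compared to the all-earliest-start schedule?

Early-start peak: d1:18  d2:7  d3:7  d4:4  d5:0  d6:0 ⇒ 18.
Leveled (J100@1, J101@1, J102@4, J103@1, J104@5, J105@6): d1:7  d2:7  d3:7  d4:7  d5:5  d6:3 ⇒ 7.
Reduction 18 − 7 = 11.

11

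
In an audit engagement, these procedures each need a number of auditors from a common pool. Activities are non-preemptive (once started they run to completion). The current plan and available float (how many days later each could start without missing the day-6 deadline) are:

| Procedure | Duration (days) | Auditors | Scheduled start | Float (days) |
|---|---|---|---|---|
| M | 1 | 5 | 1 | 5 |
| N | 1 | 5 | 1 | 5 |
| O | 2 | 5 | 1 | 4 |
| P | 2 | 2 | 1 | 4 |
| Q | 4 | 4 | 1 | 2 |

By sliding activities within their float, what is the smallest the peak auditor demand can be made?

Early-start (M@1, N@1, O@1, P@1, Q@1) gives peak 21: d1:21  d2:11  d3:4  d4:4  d5:0  d6:0.
Shift N→2, O→3, Q→3.
Schedule M@1, N@2, O@3, P@1, Q@3: d1:7  d2:7  d3:9  d4:9  d5:4  d6:4 — peak 9.

9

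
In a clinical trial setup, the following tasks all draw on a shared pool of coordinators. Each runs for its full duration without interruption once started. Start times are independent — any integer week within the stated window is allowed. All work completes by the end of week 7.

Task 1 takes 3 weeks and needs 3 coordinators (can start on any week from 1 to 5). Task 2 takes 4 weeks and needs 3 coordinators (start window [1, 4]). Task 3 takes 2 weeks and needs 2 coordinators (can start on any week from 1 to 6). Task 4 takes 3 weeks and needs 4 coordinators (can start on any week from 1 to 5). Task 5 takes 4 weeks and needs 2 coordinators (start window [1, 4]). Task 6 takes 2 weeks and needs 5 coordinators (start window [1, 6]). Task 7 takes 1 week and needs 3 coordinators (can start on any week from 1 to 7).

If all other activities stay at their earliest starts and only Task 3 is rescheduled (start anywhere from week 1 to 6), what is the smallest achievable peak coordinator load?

Task 3@1: w1:22  w2:19  w3:12  w4:5  w5:0  w6:0  w7:0 → peak 22
Task 3@2: w1:20  w2:19  w3:14  w4:5  w5:0  w6:0  w7:0 → peak 20
Task 3@3: w1:20  w2:17  w3:14  w4:7  w5:0  w6:0  w7:0 → peak 20
Task 3@4: w1:20  w2:17  w3:12  w4:7  w5:2  w6:0  w7:0 → peak 20
Task 3@5: w1:20  w2:17  w3:12  w4:5  w5:2  w6:2  w7:0 → peak 20
Task 3@6: w1:20  w2:17  w3:12  w4:5  w5:0  w6:2  w7:2 → peak 20
Best is Task 3@2, peak 20.

20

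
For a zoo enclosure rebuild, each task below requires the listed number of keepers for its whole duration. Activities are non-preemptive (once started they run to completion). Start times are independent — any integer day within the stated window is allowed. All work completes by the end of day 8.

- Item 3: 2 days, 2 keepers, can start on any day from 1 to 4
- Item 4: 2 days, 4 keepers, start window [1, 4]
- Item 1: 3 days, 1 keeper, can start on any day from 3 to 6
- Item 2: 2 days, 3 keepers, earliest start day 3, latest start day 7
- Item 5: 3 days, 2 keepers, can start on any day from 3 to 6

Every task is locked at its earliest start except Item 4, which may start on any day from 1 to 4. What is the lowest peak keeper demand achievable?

6

Item 4@1: d1:6  d2:6  d3:6  d4:6  d5:3  d6:0  d7:0  d8:0 → peak 6
Item 4@2: d1:2  d2:6  d3:10  d4:6  d5:3  d6:0  d7:0  d8:0 → peak 10
Item 4@3: d1:2  d2:2  d3:10  d4:10  d5:3  d6:0  d7:0  d8:0 → peak 10
Item 4@4: d1:2  d2:2  d3:6  d4:10  d5:7  d6:0  d7:0  d8:0 → peak 10
Best is Item 4@1, peak 6.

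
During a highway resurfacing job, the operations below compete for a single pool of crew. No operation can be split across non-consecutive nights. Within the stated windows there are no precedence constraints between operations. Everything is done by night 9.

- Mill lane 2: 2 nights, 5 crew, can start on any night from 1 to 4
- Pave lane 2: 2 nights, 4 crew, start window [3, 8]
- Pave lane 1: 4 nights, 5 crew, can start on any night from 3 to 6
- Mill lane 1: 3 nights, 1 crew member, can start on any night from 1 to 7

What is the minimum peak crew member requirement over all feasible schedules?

5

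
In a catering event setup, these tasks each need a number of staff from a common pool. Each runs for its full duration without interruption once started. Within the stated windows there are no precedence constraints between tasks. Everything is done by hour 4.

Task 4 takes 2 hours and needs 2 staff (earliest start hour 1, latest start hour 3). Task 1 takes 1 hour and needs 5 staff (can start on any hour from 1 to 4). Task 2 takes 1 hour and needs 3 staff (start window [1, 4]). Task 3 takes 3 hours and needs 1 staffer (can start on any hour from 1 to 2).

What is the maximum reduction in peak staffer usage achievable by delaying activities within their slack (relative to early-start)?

Early-start peak: h1:11  h2:3  h3:1  h4:0 ⇒ 11.
Leveled (Task 4@1, Task 1@4, Task 2@3, Task 3@1): h1:3  h2:3  h3:4  h4:5 ⇒ 5.
Reduction 11 − 5 = 6.

6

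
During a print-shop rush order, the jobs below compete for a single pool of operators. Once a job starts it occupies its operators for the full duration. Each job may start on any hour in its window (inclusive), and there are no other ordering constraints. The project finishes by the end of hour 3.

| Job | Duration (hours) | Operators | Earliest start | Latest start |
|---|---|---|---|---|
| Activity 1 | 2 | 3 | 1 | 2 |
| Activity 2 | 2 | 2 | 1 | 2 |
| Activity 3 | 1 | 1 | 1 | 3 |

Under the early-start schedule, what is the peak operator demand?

Early-start schedule: Activity 1@1, Activity 2@1, Activity 3@1.
Load per hour: hour 1: 6, hour 2: 5, hour 3: 0.
Peak is 6.

6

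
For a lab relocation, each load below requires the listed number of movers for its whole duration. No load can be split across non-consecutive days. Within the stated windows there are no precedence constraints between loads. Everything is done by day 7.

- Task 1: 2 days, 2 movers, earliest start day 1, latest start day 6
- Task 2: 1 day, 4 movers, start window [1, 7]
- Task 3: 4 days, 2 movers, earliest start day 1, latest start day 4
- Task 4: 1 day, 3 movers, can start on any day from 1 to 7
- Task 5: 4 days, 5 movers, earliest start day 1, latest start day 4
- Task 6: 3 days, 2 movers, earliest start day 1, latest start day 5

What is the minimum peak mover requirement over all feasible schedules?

7

Early-start (Task 1@1, Task 2@1, Task 3@1, Task 4@1, Task 5@1, Task 6@1) gives peak 18: d1:18  d2:11  d3:9  d4:7  d5:0  d6:0  d7:0.
Shift Task 2→3, Task 5→4, Task 6→5.
Schedule Task 1@1, Task 2@3, Task 3@1, Task 4@1, Task 5@4, Task 6@5: d1:7  d2:4  d3:6  d4:7  d5:7  d6:7  d7:7 — peak 7.
Total mover-days = 45 over 7 days ⇒ peak ≥ ⌈45/7⌉ = 7, so 7 is optimal.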